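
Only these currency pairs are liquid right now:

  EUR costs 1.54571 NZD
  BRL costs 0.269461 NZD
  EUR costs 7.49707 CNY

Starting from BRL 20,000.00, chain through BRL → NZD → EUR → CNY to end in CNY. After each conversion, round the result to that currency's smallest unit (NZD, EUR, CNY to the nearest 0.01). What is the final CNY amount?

CNY 26,139.06

BRL 20,000.00 × 0.269461 = NZD 5,389.22
NZD 5,389.22 ÷ 1.54571 = EUR 3,486.57
EUR 3,486.57 × 7.49707 = CNY 26,139.06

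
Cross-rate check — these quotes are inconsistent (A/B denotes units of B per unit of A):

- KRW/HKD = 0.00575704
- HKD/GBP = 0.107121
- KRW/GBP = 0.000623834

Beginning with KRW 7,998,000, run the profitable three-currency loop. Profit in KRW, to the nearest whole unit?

Profit: KRW 92,523

Profitable loop is KRW → GBP → HKD → KRW:
KRW 7,998,000 × 0.000623834 = GBP 4,989.42
GBP 4,989.42 ÷ 0.107121 = HKD 46,577.46
HKD 46,577.46 ÷ 0.00575704 = KRW 8,090,523
Profit = KRW 8,090,523 − KRW 7,998,000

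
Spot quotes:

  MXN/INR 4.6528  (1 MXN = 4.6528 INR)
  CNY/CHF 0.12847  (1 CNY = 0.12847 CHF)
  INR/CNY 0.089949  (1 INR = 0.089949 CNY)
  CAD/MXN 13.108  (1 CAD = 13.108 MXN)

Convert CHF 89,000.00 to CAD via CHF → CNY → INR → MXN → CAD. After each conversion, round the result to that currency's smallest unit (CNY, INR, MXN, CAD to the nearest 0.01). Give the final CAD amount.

CAD 126,281.90

CHF 89,000.00 ÷ 0.12847 = CNY 692,768.74
CNY 692,768.74 ÷ 0.089949 = INR 7,701,794.79
INR 7,701,794.79 ÷ 4.6528 = MXN 1,655,303.21
MXN 1,655,303.21 ÷ 13.108 = CAD 126,281.90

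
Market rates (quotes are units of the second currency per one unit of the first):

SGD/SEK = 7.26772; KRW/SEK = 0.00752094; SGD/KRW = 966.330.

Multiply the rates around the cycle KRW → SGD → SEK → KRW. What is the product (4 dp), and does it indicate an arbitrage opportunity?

Around KRW → SGD → SEK → KRW: 1 ÷ 966.330 × 7.26772 ÷ 0.00752094 = 1.000001
Product ≈ 1 (deviation 0.000%, within rounding noise).

1.0000 (no arbitrage)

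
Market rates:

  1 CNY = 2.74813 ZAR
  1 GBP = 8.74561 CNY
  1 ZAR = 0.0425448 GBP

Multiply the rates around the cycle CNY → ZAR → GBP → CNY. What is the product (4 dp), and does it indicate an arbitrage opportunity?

Around CNY → ZAR → GBP → CNY: 1 × 2.74813 × 0.0425448 × 8.74561 = 1.022525
Product > 1; profitable direction is CNY → ZAR → GBP → CNY.

1.0225 (arbitrage exists)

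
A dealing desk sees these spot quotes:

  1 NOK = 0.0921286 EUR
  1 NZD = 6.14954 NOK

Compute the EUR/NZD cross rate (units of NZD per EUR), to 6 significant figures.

EUR/NZD = 1.76507

1 EUR ÷ 0.0921286 = 10.8544 NOK
10.8544 NOK ÷ 6.14954 = 1.76507 NZD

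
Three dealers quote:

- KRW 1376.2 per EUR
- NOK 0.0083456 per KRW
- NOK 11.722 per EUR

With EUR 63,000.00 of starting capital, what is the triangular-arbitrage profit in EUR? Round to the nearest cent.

Profit: EUR 1,298.84

Profitable loop is EUR → NOK → KRW → EUR:
EUR 63,000.00 × 11.722 = NOK 738,486.00
NOK 738,486.00 ÷ 0.0083456 = KRW 88,488,066
KRW 88,488,066 ÷ 1376.2 = EUR 64,298.84
Profit = EUR 64,298.84 − EUR 63,000.00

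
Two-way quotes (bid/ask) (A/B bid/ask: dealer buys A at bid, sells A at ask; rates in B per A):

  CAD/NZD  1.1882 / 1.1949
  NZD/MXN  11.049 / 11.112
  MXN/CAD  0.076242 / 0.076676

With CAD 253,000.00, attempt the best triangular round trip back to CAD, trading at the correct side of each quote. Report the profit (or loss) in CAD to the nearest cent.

Net profit: CAD 237.10

Best loop CAD → NZD → MXN → CAD:
CAD 253,000.00 × 1.1882 (sell CAD at bid) = NZD 300,614.60
NZD 300,614.60 × 11.049 (sell NZD at bid) = MXN 3,321,490.72
MXN 3,321,490.72 × 0.076242 (sell MXN at bid) = CAD 253,237.10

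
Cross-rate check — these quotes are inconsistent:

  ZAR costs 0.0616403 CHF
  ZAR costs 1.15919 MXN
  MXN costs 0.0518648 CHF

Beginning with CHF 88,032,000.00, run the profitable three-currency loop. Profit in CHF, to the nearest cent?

Profit: CHF 2,224,394.16

Profitable loop is CHF → MXN → ZAR → CHF:
CHF 88,032,000.00 ÷ 0.0518648 = MXN 1,697,336,150.92
MXN 1,697,336,150.92 ÷ 1.15919 = ZAR 1,464,243,265.48
ZAR 1,464,243,265.48 × 0.0616403 = CHF 90,256,394.16
Profit = CHF 90,256,394.16 − CHF 88,032,000.00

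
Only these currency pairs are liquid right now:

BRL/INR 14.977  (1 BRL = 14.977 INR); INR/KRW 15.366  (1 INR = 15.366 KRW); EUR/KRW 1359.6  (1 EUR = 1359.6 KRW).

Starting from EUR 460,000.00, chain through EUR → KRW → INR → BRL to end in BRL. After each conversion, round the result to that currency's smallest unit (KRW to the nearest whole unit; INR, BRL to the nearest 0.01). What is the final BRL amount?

EUR 460,000.00 × 1359.6 = KRW 625,416,000
KRW 625,416,000 ÷ 15.366 = INR 40,701,288.56
INR 40,701,288.56 ÷ 14.977 = BRL 2,717,586.20

BRL 2,717,586.20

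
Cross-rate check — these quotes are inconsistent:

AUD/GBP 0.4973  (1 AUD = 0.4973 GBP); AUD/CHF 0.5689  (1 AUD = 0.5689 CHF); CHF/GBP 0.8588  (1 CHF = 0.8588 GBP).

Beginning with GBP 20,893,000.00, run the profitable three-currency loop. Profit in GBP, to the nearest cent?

Profit: GBP 373,268.56

Profitable loop is GBP → CHF → AUD → GBP:
GBP 20,893,000.00 ÷ 0.8588 = CHF 24,328,132.28
CHF 24,328,132.28 ÷ 0.5689 = AUD 42,763,459.80
AUD 42,763,459.80 × 0.4973 = GBP 21,266,268.56
Profit = GBP 21,266,268.56 − GBP 20,893,000.00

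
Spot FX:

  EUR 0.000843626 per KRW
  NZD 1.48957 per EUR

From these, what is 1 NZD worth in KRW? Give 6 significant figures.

NZD/KRW = 795.773

1 NZD ÷ 1.48957 = 0.671335 EUR
0.671335 EUR ÷ 0.000843626 = 795.773 KRW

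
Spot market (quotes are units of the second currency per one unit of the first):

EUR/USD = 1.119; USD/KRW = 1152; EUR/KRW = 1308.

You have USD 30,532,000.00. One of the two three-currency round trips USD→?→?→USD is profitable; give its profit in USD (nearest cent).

Profitable loop is USD → EUR → KRW → USD:
USD 30,532,000.00 ÷ 1.119 = EUR 27,285,075.96
EUR 27,285,075.96 × 1308 = KRW 35,688,879,357
KRW 35,688,879,357 ÷ 1152 = USD 30,979,930.00
Profit = USD 30,979,930.00 − USD 30,532,000.00

Profit: USD 447,930.00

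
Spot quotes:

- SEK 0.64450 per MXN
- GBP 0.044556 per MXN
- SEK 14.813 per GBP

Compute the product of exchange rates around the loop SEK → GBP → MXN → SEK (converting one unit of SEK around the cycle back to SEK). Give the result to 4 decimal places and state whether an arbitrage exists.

0.9765 (arbitrage exists)

Around SEK → GBP → MXN → SEK: 1 ÷ 14.813 ÷ 0.044556 × 0.64450 = 0.976503
Product < 1; profitable direction is SEK → MXN → GBP → SEK.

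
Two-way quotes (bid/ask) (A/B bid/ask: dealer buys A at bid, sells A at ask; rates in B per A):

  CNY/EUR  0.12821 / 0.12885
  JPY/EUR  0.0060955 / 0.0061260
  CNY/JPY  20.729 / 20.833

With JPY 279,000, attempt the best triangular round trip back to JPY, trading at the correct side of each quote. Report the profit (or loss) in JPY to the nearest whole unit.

Best loop JPY → CNY → EUR → JPY:
JPY 279,000 ÷ 20.833 (buy CNY at ask) = CNY 13,392.21
CNY 13,392.21 × 0.12821 (sell CNY at bid) = EUR 1,717.02
EUR 1,717.02 ÷ 0.0061260 (buy JPY at ask) = JPY 280,283

Net profit: JPY 1,283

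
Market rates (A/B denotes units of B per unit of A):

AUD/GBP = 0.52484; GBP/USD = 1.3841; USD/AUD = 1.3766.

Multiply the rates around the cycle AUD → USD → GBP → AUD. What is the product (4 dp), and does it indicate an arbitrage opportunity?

1.0000 (no arbitrage)

Around AUD → USD → GBP → AUD: 1 ÷ 1.3766 ÷ 1.3841 ÷ 0.52484 = 0.999995
Product ≈ 1 (deviation 0.000%, within rounding noise).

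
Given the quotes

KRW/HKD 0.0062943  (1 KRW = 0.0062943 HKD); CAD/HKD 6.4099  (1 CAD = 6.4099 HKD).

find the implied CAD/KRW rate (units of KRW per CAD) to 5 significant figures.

CAD/KRW = 1018.4

1 CAD × 6.4099 = 6.4099 HKD
6.4099 HKD ÷ 0.0062943 = 1018.37 KRW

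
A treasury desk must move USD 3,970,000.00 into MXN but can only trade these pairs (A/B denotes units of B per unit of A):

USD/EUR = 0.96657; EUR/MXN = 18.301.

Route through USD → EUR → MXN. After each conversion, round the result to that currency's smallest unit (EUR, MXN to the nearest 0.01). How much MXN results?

MXN 70,226,114.35

USD 3,970,000.00 × 0.96657 = EUR 3,837,282.90
EUR 3,837,282.90 × 18.301 = MXN 70,226,114.35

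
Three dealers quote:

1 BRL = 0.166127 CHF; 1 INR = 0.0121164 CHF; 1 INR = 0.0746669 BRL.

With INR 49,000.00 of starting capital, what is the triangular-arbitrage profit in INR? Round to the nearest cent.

Profitable loop is INR → BRL → CHF → INR:
INR 49,000.00 × 0.0746669 = BRL 3,658.68
BRL 3,658.68 × 0.166127 = CHF 607.81
CHF 607.81 ÷ 0.0121164 = INR 50,163.85
Profit = INR 50,163.85 − INR 49,000.00

Profit: INR 1,163.85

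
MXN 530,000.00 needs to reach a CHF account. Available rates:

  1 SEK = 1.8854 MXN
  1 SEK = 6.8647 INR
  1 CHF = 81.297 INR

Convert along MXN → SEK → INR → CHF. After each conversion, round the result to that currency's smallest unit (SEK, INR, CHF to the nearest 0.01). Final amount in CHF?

CHF 23,736.65

MXN 530,000.00 ÷ 1.8854 = SEK 281,107.46
SEK 281,107.46 × 6.8647 = INR 1,929,718.38
INR 1,929,718.38 ÷ 81.297 = CHF 23,736.65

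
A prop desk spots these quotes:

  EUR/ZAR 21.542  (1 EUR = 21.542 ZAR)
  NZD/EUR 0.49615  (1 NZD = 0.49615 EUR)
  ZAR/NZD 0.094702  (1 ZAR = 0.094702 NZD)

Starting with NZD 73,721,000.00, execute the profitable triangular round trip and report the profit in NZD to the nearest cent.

Profitable loop is NZD → EUR → ZAR → NZD:
NZD 73,721,000.00 × 0.49615 = EUR 36,576,674.15
EUR 36,576,674.15 × 21.542 = ZAR 787,934,714.54
ZAR 787,934,714.54 × 0.094702 = NZD 74,618,993.34
Profit = NZD 74,618,993.34 − NZD 73,721,000.00

Profit: NZD 897,993.34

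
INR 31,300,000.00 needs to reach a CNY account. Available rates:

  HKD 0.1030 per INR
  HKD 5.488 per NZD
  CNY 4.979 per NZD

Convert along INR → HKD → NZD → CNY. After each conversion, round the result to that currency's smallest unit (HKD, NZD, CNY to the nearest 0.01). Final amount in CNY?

CNY 2,924,890.35

INR 31,300,000.00 × 0.1030 = HKD 3,223,900.00
HKD 3,223,900.00 ÷ 5.488 = NZD 587,445.34
NZD 587,445.34 × 4.979 = CNY 2,924,890.35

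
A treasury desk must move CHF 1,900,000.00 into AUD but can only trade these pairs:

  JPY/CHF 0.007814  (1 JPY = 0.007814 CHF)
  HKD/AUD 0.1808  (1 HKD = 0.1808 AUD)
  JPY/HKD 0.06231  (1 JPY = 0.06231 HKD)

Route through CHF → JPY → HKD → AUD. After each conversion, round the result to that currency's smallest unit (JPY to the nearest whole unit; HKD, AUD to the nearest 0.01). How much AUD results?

CHF 1,900,000.00 ÷ 0.007814 = JPY 243,153,315
JPY 243,153,315 × 0.06231 = HKD 15,150,883.06
HKD 15,150,883.06 × 0.1808 = AUD 2,739,279.66

AUD 2,739,279.66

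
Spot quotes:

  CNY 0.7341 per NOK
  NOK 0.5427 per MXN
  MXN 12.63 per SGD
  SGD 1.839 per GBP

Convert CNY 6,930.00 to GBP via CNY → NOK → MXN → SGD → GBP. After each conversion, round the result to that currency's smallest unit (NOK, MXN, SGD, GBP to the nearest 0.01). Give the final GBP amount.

GBP 748.92

CNY 6,930.00 ÷ 0.7341 = NOK 9,440.13
NOK 9,440.13 ÷ 0.5427 = MXN 17,394.75
MXN 17,394.75 ÷ 12.63 = SGD 1,377.26
SGD 1,377.26 ÷ 1.839 = GBP 748.92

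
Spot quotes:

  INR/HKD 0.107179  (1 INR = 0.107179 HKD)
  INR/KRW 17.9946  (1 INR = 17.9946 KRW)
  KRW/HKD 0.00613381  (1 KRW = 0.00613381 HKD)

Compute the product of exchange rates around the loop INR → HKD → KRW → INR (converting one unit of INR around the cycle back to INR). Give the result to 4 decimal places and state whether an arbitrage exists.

0.9710 (arbitrage exists)

Around INR → HKD → KRW → INR: 1 × 0.107179 ÷ 0.00613381 ÷ 17.9946 = 0.971040
Product < 1; profitable direction is INR → KRW → HKD → INR.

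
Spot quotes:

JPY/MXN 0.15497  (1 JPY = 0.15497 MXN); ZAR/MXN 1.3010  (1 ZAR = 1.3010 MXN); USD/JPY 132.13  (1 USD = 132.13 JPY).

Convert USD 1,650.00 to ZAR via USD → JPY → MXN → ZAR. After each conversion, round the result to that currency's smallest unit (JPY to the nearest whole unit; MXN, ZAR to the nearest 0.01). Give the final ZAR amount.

USD 1,650.00 × 132.13 = JPY 218,014
JPY 218,014 × 0.15497 = MXN 33,785.63
MXN 33,785.63 ÷ 1.3010 = ZAR 25,968.97

ZAR 25,968.97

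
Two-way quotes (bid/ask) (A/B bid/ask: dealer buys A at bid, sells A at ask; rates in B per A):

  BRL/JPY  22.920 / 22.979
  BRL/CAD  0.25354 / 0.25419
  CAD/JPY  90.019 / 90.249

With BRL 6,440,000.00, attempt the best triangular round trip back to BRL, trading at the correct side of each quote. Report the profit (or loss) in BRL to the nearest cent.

Net result: BRL -5,724.96 (no profitable arbitrage after spreads)

Best loop BRL → JPY → CAD → BRL:
BRL 6,440,000.00 × 22.920 (sell BRL at bid) = JPY 147,604,800
JPY 147,604,800 ÷ 90.249 (buy CAD at ask) = CAD 1,635,528.37
CAD 1,635,528.37 ÷ 0.25419 (buy BRL at ask) = BRL 6,434,275.04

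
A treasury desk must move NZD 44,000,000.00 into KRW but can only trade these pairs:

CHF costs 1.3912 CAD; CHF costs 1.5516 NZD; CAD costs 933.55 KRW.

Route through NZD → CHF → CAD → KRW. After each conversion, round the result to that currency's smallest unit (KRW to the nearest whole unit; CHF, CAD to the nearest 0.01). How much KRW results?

NZD 44,000,000.00 ÷ 1.5516 = CHF 28,357,824.18
CHF 28,357,824.18 × 1.3912 = CAD 39,451,405.00
CAD 39,451,405.00 × 933.55 = KRW 36,829,859,138

KRW 36,829,859,138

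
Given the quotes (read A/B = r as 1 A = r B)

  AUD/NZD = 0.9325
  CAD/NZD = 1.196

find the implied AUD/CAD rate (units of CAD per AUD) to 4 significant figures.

AUD/CAD = 0.7797

1 AUD × 0.9325 = 0.9325 NZD
0.9325 NZD ÷ 1.196 = 0.779682 CAD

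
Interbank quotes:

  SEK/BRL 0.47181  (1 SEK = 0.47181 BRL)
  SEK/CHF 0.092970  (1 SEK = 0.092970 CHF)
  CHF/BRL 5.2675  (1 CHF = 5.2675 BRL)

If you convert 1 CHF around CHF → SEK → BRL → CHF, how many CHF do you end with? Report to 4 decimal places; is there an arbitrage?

Around CHF → SEK → BRL → CHF: 1 ÷ 0.092970 × 0.47181 ÷ 5.2675 = 0.963429
Product < 1; profitable direction is CHF → BRL → SEK → CHF.

0.9634 (arbitrage exists)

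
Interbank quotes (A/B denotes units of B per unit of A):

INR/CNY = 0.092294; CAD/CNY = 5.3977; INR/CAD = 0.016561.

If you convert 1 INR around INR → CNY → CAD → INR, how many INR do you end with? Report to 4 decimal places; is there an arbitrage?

Around INR → CNY → CAD → INR: 1 × 0.092294 ÷ 5.3977 ÷ 0.016561 = 1.032472
Product > 1; profitable direction is INR → CNY → CAD → INR.

1.0325 (arbitrage exists)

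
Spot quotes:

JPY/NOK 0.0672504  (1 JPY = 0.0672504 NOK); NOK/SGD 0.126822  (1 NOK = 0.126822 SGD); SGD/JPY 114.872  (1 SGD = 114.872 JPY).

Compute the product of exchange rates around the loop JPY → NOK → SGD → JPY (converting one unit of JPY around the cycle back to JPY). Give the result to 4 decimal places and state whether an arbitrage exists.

Around JPY → NOK → SGD → JPY: 1 × 0.0672504 × 0.126822 × 114.872 = 0.979724
Product < 1; profitable direction is JPY → SGD → NOK → JPY.

0.9797 (arbitrage exists)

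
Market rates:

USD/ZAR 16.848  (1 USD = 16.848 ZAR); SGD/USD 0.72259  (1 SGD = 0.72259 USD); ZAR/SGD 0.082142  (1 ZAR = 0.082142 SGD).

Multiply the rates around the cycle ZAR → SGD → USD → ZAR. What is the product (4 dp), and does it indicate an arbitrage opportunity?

Around ZAR → SGD → USD → ZAR: 1 × 0.082142 × 0.72259 × 16.848 = 1.000013
Product ≈ 1 (deviation 0.001%, within rounding noise).

1.0000 (no arbitrage)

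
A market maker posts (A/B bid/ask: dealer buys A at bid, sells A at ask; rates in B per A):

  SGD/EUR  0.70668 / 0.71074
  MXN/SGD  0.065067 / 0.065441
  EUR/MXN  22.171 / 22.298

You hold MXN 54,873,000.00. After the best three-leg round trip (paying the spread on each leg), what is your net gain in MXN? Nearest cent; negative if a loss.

Best loop MXN → SGD → EUR → MXN:
MXN 54,873,000.00 × 0.065067 (sell MXN at bid) = SGD 3,570,421.49
SGD 3,570,421.49 × 0.70668 (sell SGD at bid) = EUR 2,523,145.46
EUR 2,523,145.46 × 22.171 (sell EUR at bid) = MXN 55,940,657.98

Net profit: MXN 1,067,657.98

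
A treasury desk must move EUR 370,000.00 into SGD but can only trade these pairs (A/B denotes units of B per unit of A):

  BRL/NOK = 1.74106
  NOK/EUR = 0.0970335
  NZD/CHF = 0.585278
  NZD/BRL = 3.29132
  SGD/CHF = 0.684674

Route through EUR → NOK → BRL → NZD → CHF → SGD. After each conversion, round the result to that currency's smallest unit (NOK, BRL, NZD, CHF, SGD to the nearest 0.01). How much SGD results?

EUR 370,000.00 ÷ 0.0970335 = NOK 3,813,116.09
NOK 3,813,116.09 ÷ 1.74106 = BRL 2,190,111.82
BRL 2,190,111.82 ÷ 3.29132 = NZD 665,420.51
NZD 665,420.51 × 0.585278 = CHF 389,455.99
CHF 389,455.99 ÷ 0.684674 = SGD 568,819.60

SGD 568,819.60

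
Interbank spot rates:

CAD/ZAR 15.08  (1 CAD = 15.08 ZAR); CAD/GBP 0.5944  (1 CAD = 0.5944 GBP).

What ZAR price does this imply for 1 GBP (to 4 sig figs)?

1 GBP ÷ 0.5944 = 1.68237 CAD
1.68237 CAD × 15.08 = 25.3701 ZAR

GBP/ZAR = 25.37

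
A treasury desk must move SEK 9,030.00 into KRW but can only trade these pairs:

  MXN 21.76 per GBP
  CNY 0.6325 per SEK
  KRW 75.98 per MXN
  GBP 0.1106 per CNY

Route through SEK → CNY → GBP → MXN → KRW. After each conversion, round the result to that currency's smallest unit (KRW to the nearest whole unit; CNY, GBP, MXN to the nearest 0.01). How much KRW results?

SEK 9,030.00 × 0.6325 = CNY 5,711.47
CNY 5,711.47 × 0.1106 = GBP 631.69
GBP 631.69 × 21.76 = MXN 13,745.57
MXN 13,745.57 × 75.98 = KRW 1,044,388

KRW 1,044,388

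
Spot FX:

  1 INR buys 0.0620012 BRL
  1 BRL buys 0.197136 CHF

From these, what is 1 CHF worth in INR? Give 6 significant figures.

CHF/INR = 81.8152

1 CHF ÷ 0.197136 = 5.07264 BRL
5.07264 BRL ÷ 0.0620012 = 81.8152 INR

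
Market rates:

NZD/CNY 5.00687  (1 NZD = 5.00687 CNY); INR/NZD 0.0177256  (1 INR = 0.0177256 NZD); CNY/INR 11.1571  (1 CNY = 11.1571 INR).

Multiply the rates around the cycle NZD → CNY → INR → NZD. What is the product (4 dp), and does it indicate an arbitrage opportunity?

Around NZD → CNY → INR → NZD: 1 × 5.00687 × 11.1571 × 0.0177256 = 0.990190
Product < 1; profitable direction is NZD → INR → CNY → NZD.

0.9902 (arbitrage exists)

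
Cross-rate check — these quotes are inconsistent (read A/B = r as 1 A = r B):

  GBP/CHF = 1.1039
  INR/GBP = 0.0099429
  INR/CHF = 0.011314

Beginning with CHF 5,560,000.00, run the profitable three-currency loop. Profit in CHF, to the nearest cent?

Profit: CHF 171,234.27

Profitable loop is CHF → GBP → INR → CHF:
CHF 5,560,000.00 ÷ 1.1039 = GBP 5,036,688.11
GBP 5,036,688.11 ÷ 0.0099429 = INR 506,561,275.46
INR 506,561,275.46 × 0.011314 = CHF 5,731,234.27
Profit = CHF 5,731,234.27 − CHF 5,560,000.00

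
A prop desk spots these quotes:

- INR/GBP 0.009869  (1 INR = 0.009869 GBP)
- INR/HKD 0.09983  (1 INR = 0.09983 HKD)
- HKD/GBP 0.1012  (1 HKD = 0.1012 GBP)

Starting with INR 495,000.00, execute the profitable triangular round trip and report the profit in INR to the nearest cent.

Profitable loop is INR → HKD → GBP → INR:
INR 495,000.00 × 0.09983 = HKD 49,415.85
HKD 49,415.85 × 0.1012 = GBP 5,000.88
GBP 5,000.88 ÷ 0.009869 = INR 506,726.52
Profit = INR 506,726.52 − INR 495,000.00

Profit: INR 11,726.52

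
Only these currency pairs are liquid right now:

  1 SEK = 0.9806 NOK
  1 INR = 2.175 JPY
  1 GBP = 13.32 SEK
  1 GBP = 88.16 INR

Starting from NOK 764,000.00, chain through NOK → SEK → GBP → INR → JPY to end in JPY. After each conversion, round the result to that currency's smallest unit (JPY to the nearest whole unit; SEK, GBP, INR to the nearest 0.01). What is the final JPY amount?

NOK 764,000.00 ÷ 0.9806 = SEK 779,114.83
SEK 779,114.83 ÷ 13.32 = GBP 58,492.10
GBP 58,492.10 × 88.16 = INR 5,156,663.54
INR 5,156,663.54 × 2.175 = JPY 11,215,743

JPY 11,215,743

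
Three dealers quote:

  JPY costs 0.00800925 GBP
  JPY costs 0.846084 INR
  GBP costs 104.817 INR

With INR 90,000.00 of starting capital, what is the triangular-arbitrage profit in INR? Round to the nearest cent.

Profitable loop is INR → GBP → JPY → INR:
INR 90,000.00 ÷ 104.817 = GBP 858.64
GBP 858.64 ÷ 0.00800925 = JPY 107,206
JPY 107,206 × 0.846084 = INR 90,705.25
Profit = INR 90,705.25 − INR 90,000.00

Profit: INR 705.25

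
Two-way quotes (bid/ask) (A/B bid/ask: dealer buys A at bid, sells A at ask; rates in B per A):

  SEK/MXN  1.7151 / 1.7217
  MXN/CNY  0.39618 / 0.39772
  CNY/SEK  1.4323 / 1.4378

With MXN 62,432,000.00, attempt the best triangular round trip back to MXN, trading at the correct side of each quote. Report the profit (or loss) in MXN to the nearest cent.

Best loop MXN → SEK → CNY → MXN:
MXN 62,432,000.00 ÷ 1.7217 (buy SEK at ask) = SEK 36,261,834.23
SEK 36,261,834.23 ÷ 1.4378 (buy CNY at ask) = CNY 25,220,360.44
CNY 25,220,360.44 ÷ 0.39772 (buy MXN at ask) = MXN 63,412,351.49

Net profit: MXN 980,351.49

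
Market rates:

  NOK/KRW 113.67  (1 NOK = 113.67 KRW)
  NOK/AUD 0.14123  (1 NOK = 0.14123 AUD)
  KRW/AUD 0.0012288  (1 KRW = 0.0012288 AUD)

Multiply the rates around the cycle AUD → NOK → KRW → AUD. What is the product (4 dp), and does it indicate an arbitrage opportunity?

Around AUD → NOK → KRW → AUD: 1 ÷ 0.14123 × 113.67 × 0.0012288 = 0.989009
Product < 1; profitable direction is AUD → KRW → NOK → AUD.

0.9890 (arbitrage exists)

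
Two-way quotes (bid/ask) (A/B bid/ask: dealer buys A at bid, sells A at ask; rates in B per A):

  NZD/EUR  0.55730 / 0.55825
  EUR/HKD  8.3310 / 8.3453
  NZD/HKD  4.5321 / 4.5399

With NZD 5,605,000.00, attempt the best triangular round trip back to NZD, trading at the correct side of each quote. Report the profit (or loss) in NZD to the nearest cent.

Net profit: NZD 127,123.09

Best loop NZD → EUR → HKD → NZD:
NZD 5,605,000.00 × 0.55730 (sell NZD at bid) = EUR 3,123,666.50
EUR 3,123,666.50 × 8.3310 (sell EUR at bid) = HKD 26,023,265.61
HKD 26,023,265.61 ÷ 4.5399 (buy NZD at ask) = NZD 5,732,123.09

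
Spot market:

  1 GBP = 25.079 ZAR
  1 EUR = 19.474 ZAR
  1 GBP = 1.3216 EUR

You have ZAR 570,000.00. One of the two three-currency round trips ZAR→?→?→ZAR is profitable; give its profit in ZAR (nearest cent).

Profitable loop is ZAR → GBP → EUR → ZAR:
ZAR 570,000.00 ÷ 25.079 = GBP 22,728.18
GBP 22,728.18 × 1.3216 = EUR 30,037.56
EUR 30,037.56 × 19.474 = ZAR 584,951.47
Profit = ZAR 584,951.47 − ZAR 570,000.00

Profit: ZAR 14,951.47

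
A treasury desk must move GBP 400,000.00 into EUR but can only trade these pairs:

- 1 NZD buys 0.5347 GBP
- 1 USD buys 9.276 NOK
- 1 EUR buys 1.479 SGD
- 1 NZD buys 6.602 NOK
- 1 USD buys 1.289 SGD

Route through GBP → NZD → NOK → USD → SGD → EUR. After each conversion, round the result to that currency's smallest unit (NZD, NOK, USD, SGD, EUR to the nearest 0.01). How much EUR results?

EUR 464,033.50

GBP 400,000.00 ÷ 0.5347 = NZD 748,083.04
NZD 748,083.04 × 6.602 = NOK 4,938,844.23
NOK 4,938,844.23 ÷ 9.276 = USD 532,432.54
USD 532,432.54 × 1.289 = SGD 686,305.54
SGD 686,305.54 ÷ 1.479 = EUR 464,033.50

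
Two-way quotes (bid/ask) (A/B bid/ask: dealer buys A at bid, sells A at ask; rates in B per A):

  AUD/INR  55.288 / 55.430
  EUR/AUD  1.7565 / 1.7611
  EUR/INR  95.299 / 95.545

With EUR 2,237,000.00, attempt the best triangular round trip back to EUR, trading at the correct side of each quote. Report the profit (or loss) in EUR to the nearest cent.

Best loop EUR → AUD → INR → EUR:
EUR 2,237,000.00 × 1.7565 (sell EUR at bid) = AUD 3,929,290.50
AUD 3,929,290.50 × 55.288 (sell AUD at bid) = INR 217,242,613.16
INR 217,242,613.16 ÷ 95.545 (buy EUR at ask) = EUR 2,273,720.37

Net profit: EUR 36,720.37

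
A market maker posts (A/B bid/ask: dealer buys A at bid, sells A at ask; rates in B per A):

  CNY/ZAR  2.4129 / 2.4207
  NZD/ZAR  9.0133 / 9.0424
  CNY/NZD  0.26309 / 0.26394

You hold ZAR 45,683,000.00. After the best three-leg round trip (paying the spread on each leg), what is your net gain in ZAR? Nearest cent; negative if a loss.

Net profit: ZAR 502,432.27

Best loop ZAR → NZD → CNY → ZAR:
ZAR 45,683,000.00 ÷ 9.0424 (buy NZD at ask) = NZD 5,052,087.94
NZD 5,052,087.94 ÷ 0.26394 (buy CNY at ask) = CNY 19,141,046.99
CNY 19,141,046.99 × 2.4129 (sell CNY at bid) = ZAR 46,185,432.27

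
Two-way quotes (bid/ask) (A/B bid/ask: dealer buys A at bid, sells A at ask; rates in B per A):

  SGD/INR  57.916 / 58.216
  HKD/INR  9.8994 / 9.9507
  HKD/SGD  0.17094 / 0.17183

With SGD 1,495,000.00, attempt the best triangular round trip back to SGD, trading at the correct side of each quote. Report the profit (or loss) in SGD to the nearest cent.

Net result: SGD -7,593.01 (no profitable arbitrage after spreads)

Best loop SGD → INR → HKD → SGD:
SGD 1,495,000.00 × 57.916 (sell SGD at bid) = INR 86,584,420.00
INR 86,584,420.00 ÷ 9.9507 (buy HKD at ask) = HKD 8,701,339.60
HKD 8,701,339.60 × 0.17094 (sell HKD at bid) = SGD 1,487,406.99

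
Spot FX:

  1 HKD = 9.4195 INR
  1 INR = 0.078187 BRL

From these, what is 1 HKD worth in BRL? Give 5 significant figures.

HKD/BRL = 0.73648

1 HKD × 9.4195 = 9.4195 INR
9.4195 INR × 0.078187 = 0.736482 BRL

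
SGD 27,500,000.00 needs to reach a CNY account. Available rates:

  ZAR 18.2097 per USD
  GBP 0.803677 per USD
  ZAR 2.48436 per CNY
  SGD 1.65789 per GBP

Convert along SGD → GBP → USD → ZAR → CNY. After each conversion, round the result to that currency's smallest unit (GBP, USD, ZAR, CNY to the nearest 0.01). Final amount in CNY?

SGD 27,500,000.00 ÷ 1.65789 = GBP 16,587,348.98
GBP 16,587,348.98 ÷ 0.803677 = USD 20,639,322.74
USD 20,639,322.74 × 18.2097 = ZAR 375,835,875.30
ZAR 375,835,875.30 ÷ 2.48436 = CNY 151,280,762.57

CNY 151,280,762.57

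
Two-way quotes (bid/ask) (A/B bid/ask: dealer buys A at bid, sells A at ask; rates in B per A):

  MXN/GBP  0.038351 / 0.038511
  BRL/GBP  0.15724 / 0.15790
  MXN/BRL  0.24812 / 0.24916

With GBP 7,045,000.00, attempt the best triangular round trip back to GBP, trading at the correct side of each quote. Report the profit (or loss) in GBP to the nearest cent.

Net profit: GBP 92,087.30

Best loop GBP → MXN → BRL → GBP:
GBP 7,045,000.00 ÷ 0.038511 (buy MXN at ask) = MXN 182,934,745.92
MXN 182,934,745.92 × 0.24812 (sell MXN at bid) = BRL 45,389,769.16
BRL 45,389,769.16 × 0.15724 (sell BRL at bid) = GBP 7,137,087.30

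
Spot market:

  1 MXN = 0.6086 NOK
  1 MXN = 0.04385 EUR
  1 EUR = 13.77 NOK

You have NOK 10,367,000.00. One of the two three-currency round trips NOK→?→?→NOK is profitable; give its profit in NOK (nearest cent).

Profitable loop is NOK → EUR → MXN → NOK:
NOK 10,367,000.00 ÷ 13.77 = EUR 752,868.55
EUR 752,868.55 ÷ 0.04385 = MXN 17,169,180.27
MXN 17,169,180.27 × 0.6086 = NOK 10,449,163.11
Profit = NOK 10,449,163.11 − NOK 10,367,000.00

Profit: NOK 82,163.11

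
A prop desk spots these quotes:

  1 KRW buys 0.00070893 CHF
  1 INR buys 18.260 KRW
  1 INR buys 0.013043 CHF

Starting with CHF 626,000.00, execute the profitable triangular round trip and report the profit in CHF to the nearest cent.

Profitable loop is CHF → KRW → INR → CHF:
CHF 626,000.00 ÷ 0.00070893 = KRW 883,020,891
KRW 883,020,891 ÷ 18.260 = INR 48,358,208.69
INR 48,358,208.69 × 0.013043 = CHF 630,736.12
Profit = CHF 630,736.12 − CHF 626,000.00

Profit: CHF 4,736.12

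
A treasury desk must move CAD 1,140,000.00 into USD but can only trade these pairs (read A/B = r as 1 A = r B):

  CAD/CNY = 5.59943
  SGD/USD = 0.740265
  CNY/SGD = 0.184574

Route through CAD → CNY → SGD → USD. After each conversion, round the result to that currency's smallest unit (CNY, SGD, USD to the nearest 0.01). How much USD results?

USD 872,180.58

CAD 1,140,000.00 × 5.59943 = CNY 6,383,350.20
CNY 6,383,350.20 × 0.184574 = SGD 1,178,200.48
SGD 1,178,200.48 × 0.740265 = USD 872,180.58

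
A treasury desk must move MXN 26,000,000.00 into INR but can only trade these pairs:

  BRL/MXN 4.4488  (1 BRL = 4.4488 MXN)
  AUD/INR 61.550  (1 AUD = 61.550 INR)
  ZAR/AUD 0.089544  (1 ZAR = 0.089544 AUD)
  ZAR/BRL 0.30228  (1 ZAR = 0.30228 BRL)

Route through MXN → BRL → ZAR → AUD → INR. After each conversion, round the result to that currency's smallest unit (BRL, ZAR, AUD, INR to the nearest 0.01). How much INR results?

INR 106,557,887.24

MXN 26,000,000.00 ÷ 4.4488 = BRL 5,844,272.61
BRL 5,844,272.61 ÷ 0.30228 = ZAR 19,333,970.52
ZAR 19,333,970.52 × 0.089544 = AUD 1,731,241.06
AUD 1,731,241.06 × 61.550 = INR 106,557,887.24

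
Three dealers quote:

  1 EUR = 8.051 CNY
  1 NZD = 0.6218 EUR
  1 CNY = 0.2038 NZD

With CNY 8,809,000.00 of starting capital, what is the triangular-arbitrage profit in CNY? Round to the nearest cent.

Profitable loop is CNY → NZD → EUR → CNY:
CNY 8,809,000.00 × 0.2038 = NZD 1,795,274.20
NZD 1,795,274.20 × 0.6218 = EUR 1,116,301.50
EUR 1,116,301.50 × 8.051 = CNY 8,987,343.36
Profit = CNY 8,987,343.36 − CNY 8,809,000.00

Profit: CNY 178,343.36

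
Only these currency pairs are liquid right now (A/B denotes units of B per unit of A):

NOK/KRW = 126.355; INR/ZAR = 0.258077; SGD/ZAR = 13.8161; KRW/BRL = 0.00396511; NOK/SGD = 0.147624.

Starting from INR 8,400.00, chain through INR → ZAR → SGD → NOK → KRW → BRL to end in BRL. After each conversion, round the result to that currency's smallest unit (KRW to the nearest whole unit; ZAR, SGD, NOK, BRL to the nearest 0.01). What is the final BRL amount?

BRL 532.53

INR 8,400.00 × 0.258077 = ZAR 2,167.85
ZAR 2,167.85 ÷ 13.8161 = SGD 156.91
SGD 156.91 ÷ 0.147624 = NOK 1,062.90
NOK 1,062.90 × 126.355 = KRW 134,303
KRW 134,303 × 0.00396511 = BRL 532.53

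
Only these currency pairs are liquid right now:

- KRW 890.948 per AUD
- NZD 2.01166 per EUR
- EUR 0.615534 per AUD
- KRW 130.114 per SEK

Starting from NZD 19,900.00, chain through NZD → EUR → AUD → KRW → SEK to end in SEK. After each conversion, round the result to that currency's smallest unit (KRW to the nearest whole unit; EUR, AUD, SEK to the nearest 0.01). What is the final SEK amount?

NZD 19,900.00 ÷ 2.01166 = EUR 9,892.33
EUR 9,892.33 ÷ 0.615534 = AUD 16,071.13
AUD 16,071.13 × 890.948 = KRW 14,318,541
KRW 14,318,541 ÷ 130.114 = SEK 110,046.12

SEK 110,046.12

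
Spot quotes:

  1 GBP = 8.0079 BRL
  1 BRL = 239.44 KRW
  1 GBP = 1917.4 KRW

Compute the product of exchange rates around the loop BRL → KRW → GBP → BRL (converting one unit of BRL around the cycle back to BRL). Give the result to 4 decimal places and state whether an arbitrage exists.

Around BRL → KRW → GBP → BRL: 1 × 239.44 ÷ 1917.4 × 8.0079 = 1.000006
Product ≈ 1 (deviation 0.001%, within rounding noise).

1.0000 (no arbitrage)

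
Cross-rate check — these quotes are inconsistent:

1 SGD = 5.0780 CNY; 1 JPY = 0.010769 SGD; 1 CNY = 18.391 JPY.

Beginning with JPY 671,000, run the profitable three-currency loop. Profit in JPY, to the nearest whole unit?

Profit: JPY 3,832

Profitable loop is JPY → SGD → CNY → JPY:
JPY 671,000 × 0.010769 = SGD 7,226.00
SGD 7,226.00 × 5.0780 = CNY 36,693.62
CNY 36,693.62 × 18.391 = JPY 674,832
Profit = JPY 674,832 − JPY 671,000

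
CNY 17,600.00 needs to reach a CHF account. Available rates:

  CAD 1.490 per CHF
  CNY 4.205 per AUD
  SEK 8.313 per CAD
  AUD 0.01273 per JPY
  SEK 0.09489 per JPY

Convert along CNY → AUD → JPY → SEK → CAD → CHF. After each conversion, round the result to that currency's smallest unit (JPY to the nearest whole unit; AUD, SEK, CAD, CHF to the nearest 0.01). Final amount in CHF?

CHF 2,518.80

CNY 17,600.00 ÷ 4.205 = AUD 4,185.49
AUD 4,185.49 ÷ 0.01273 = JPY 328,789
JPY 328,789 × 0.09489 = SEK 31,198.79
SEK 31,198.79 ÷ 8.313 = CAD 3,753.01
CAD 3,753.01 ÷ 1.490 = CHF 2,518.80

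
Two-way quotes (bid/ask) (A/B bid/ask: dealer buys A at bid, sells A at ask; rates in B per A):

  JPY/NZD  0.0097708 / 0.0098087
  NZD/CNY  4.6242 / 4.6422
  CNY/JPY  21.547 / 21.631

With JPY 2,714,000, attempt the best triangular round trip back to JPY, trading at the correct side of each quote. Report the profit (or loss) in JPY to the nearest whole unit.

Best loop JPY → CNY → NZD → JPY:
JPY 2,714,000 ÷ 21.631 (buy CNY at ask) = CNY 125,468.08
CNY 125,468.08 ÷ 4.6422 (buy NZD at ask) = NZD 27,027.72
NZD 27,027.72 ÷ 0.0098087 (buy JPY at ask) = JPY 2,755,484

Net profit: JPY 41,484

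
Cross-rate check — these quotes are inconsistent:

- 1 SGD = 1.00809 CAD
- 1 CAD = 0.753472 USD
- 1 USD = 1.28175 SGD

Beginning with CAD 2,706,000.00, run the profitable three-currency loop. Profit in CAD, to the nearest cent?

Profitable loop is CAD → SGD → USD → CAD:
CAD 2,706,000.00 ÷ 1.00809 = SGD 2,684,284.14
SGD 2,684,284.14 ÷ 1.28175 = USD 2,094,233.78
USD 2,094,233.78 ÷ 0.753472 = CAD 2,779,444.72
Profit = CAD 2,779,444.72 − CAD 2,706,000.00

Profit: CAD 73,444.72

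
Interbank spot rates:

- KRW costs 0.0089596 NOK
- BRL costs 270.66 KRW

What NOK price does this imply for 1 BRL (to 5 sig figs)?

BRL/NOK = 2.4250

1 BRL × 270.66 = 270.66 KRW
270.66 KRW × 0.0089596 = 2.42501 NOK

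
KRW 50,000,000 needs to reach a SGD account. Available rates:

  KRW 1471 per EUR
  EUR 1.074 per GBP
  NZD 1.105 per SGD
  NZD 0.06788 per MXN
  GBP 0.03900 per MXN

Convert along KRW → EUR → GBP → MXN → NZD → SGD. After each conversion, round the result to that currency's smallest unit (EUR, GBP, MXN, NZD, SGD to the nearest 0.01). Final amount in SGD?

SGD 49,850.32

KRW 50,000,000 ÷ 1471 = EUR 33,990.48
EUR 33,990.48 ÷ 1.074 = GBP 31,648.49
GBP 31,648.49 ÷ 0.03900 = MXN 811,499.74
MXN 811,499.74 × 0.06788 = NZD 55,084.60
NZD 55,084.60 ÷ 1.105 = SGD 49,850.32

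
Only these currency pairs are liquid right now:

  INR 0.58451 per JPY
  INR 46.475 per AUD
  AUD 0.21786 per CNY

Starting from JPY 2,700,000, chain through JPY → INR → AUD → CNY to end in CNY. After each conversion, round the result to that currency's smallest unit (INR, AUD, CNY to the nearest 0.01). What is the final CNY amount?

JPY 2,700,000 × 0.58451 = INR 1,578,177.00
INR 1,578,177.00 ÷ 46.475 = AUD 33,957.55
AUD 33,957.55 ÷ 0.21786 = CNY 155,868.68

CNY 155,868.68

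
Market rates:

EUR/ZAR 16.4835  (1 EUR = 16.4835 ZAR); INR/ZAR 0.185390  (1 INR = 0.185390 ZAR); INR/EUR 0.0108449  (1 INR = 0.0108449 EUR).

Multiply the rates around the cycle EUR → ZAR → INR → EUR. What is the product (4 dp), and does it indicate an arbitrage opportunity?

0.9642 (arbitrage exists)

Around EUR → ZAR → INR → EUR: 1 × 16.4835 ÷ 0.185390 × 0.0108449 = 0.964248
Product < 1; profitable direction is EUR → INR → ZAR → EUR.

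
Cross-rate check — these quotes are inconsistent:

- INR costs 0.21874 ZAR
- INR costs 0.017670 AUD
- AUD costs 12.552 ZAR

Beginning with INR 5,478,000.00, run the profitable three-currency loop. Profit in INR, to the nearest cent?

Profitable loop is INR → AUD → ZAR → INR:
INR 5,478,000.00 × 0.017670 = AUD 96,796.26
AUD 96,796.26 × 12.552 = ZAR 1,214,986.66
ZAR 1,214,986.66 ÷ 0.21874 = INR 5,554,478.63
Profit = INR 5,554,478.63 − INR 5,478,000.00

Profit: INR 76,478.63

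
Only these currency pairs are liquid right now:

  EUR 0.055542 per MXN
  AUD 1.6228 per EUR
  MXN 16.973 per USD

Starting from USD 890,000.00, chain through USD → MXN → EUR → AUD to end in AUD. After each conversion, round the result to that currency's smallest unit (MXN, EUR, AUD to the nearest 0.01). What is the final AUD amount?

USD 890,000.00 × 16.973 = MXN 15,105,970.00
MXN 15,105,970.00 × 0.055542 = EUR 839,015.79
EUR 839,015.79 × 1.6228 = AUD 1,361,554.82

AUD 1,361,554.82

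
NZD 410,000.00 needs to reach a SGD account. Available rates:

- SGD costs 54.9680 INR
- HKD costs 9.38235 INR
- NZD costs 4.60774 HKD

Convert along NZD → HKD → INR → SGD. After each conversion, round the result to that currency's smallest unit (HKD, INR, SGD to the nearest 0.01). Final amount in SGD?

NZD 410,000.00 × 4.60774 = HKD 1,889,173.40
HKD 1,889,173.40 × 9.38235 = INR 17,724,886.05
INR 17,724,886.05 ÷ 54.9680 = SGD 322,458.27

SGD 322,458.27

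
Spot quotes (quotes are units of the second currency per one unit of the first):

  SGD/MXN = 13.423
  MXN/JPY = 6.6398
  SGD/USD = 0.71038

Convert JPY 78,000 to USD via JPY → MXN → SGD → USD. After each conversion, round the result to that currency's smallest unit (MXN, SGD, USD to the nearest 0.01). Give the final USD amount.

JPY 78,000 ÷ 6.6398 = MXN 11,747.34
MXN 11,747.34 ÷ 13.423 = SGD 875.17
SGD 875.17 × 0.71038 = USD 621.70

USD 621.70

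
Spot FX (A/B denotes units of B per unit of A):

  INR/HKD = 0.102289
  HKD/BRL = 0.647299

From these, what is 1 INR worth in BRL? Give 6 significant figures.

1 INR × 0.102289 = 0.102289 HKD
0.102289 HKD × 0.647299 = 0.0662116 BRL

INR/BRL = 0.0662116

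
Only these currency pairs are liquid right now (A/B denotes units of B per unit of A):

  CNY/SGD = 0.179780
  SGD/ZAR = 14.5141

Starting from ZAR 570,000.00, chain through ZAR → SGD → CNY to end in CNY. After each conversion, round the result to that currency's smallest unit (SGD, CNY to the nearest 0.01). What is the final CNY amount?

ZAR 570,000.00 ÷ 14.5141 = SGD 39,272.16
SGD 39,272.16 ÷ 0.179780 = CNY 218,445.66

CNY 218,445.66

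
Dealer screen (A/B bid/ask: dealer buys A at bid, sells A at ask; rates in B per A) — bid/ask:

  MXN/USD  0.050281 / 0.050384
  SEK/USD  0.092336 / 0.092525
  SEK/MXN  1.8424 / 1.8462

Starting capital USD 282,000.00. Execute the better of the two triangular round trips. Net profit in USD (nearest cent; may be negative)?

Net profit: USD 343.53

Best loop USD → SEK → MXN → USD:
USD 282,000.00 ÷ 0.092525 (buy SEK at ask) = SEK 3,047,824.91
SEK 3,047,824.91 × 1.8424 (sell SEK at bid) = MXN 5,615,312.62
MXN 5,615,312.62 × 0.050281 (sell MXN at bid) = USD 282,343.53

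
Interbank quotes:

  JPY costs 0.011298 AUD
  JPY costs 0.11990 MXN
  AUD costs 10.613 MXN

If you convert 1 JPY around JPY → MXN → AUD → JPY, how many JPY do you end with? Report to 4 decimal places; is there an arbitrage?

Around JPY → MXN → AUD → JPY: 1 × 0.11990 ÷ 10.613 ÷ 0.011298 = 0.999953
Product ≈ 1 (deviation 0.005%, within rounding noise).

1.0000 (no arbitrage)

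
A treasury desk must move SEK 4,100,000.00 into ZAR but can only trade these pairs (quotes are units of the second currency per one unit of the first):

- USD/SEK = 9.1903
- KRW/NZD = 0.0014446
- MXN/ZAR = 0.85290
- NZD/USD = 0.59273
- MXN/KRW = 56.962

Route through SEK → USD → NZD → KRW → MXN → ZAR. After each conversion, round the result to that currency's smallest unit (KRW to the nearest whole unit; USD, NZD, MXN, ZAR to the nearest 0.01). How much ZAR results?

ZAR 7,801,220.08

SEK 4,100,000.00 ÷ 9.1903 = USD 446,122.54
USD 446,122.54 ÷ 0.59273 = NZD 752,657.26
NZD 752,657.26 ÷ 0.0014446 = KRW 521,014,302
KRW 521,014,302 ÷ 56.962 = MXN 9,146,699.59
MXN 9,146,699.59 × 0.85290 = ZAR 7,801,220.08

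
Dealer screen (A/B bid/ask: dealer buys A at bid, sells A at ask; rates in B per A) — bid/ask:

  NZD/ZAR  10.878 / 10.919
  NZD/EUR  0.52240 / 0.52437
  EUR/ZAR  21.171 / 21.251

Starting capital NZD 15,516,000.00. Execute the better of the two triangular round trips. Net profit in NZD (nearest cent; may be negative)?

Best loop NZD → EUR → ZAR → NZD:
NZD 15,516,000.00 × 0.52240 (sell NZD at bid) = EUR 8,105,558.40
EUR 8,105,558.40 × 21.171 (sell EUR at bid) = ZAR 171,602,776.89
ZAR 171,602,776.89 ÷ 10.919 (buy NZD at ask) = NZD 15,715,979.20

Net profit: NZD 199,979.20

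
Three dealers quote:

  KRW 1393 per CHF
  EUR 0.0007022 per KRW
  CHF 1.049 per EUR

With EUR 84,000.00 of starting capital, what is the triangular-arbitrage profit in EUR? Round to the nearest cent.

Profitable loop is EUR → CHF → KRW → EUR:
EUR 84,000.00 × 1.049 = CHF 88,116.00
CHF 88,116.00 × 1393 = KRW 122,745,588
KRW 122,745,588 × 0.0007022 = EUR 86,191.95
Profit = EUR 86,191.95 − EUR 84,000.00

Profit: EUR 2,191.95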